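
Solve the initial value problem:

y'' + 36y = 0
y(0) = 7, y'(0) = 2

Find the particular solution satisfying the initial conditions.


Characteristic roots of r² + 36 = 0 are ±6i, so y = C₁cos(6x) + C₂sin(6x).
Apply y(0) = 7: C₁ = 7. Differentiate and apply y'(0) = 2: 6·C₂ = 2, so C₂ = 1/3.
Particular solution: y = 7cos(6x) + (1/3)sin(6x).


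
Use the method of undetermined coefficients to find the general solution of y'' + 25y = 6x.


Homogeneous: r² + 25 = 0 ⇒ r = ±5i, y_h = C₁cos(5x) + C₂sin(5x).
Polynomial forcing; try y_p = Ax + B. Then y_p'' + 25 y_p = 25(Ax + B) = 6x, so B = 0 and A = 6/25.
General solution: y = C₁cos(5x) + C₂sin(5x) + (6/25)x.


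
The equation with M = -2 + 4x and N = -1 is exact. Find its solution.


Check exactness: ∂M/∂y = 0 and ∂N/∂x = 0; equal, so the equation is exact.
Integrate M with respect to x (treating y as constant): ∫M dx = -2x + 2x^2 + h(y).
Differentiate w.r.t. y and set equal to N: the x-dependent terms already match, leaving h'(y) = -1. Integrate: h(y) = -y.
So F(x,y) = -2x + 2x^2 - y.
General solution: -2x + 2x^2 - y = C.


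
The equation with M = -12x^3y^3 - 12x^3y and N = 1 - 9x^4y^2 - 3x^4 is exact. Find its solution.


Check exactness: ∂M/∂y = -36x^3y^2 - 12x^3 and ∂N/∂x = -36x^3y^2 - 12x^3; equal, so the equation is exact.
Integrate M with respect to x (treating y as constant): ∫M dx = -3x^4y^3 - 3x^4y + h(y).
Differentiate w.r.t. y and set equal to N: the x-dependent terms already match, leaving h'(y) = 1. Integrate: h(y) = y.
So F(x,y) = y - 3x^4y^3 - 3x^4y.
General solution: y - 3x^4y^3 - 3x^4y = C.


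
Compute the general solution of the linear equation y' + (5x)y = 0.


P(x) = 5x ⇒ μ = e^((5/2)x²).
Q(x) = 0 so μ y is constant: y = Ce^(-(5/2)x²).


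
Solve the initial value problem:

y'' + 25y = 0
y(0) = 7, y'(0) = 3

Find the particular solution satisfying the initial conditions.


Characteristic roots of r² + 25 = 0 are ±5i, so y = C₁cos(5x) + C₂sin(5x).
Apply y(0) = 7: C₁ = 7. Differentiate and apply y'(0) = 3: 5·C₂ = 3, so C₂ = 3/5.
Particular solution: y = 7cos(5x) + (3/5)sin(5x).


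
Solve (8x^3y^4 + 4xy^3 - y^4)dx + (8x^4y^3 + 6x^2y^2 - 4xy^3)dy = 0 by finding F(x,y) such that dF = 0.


Check exactness: ∂M/∂y = 32x^3y^3 + 12xy^2 - 4y^3 and ∂N/∂x = 32x^3y^3 + 12xy^2 - 4y^3; equal, so the equation is exact.
Integrate M with respect to x (treating y as constant): ∫M dx = 2x^4y^4 + 2x^2y^3 - xy^4 + h(y).
Differentiate w.r.t. y and set equal to N: all terms match, so h'(y) = 0 and h is a constant absorbed into C.
General solution: 2x^4y^4 + 2x^2y^3 - xy^4 = C.


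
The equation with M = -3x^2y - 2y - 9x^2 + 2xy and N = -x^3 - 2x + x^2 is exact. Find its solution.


Check exactness: ∂M/∂y = -3x^2 - 2 + 2x and ∂N/∂x = -3x^2 - 2 + 2x; equal, so the equation is exact.
Integrate M with respect to x (treating y as constant): ∫M dx = -x^3y - 2xy - 3x^3 + x^2y + h(y).
Differentiate w.r.t. y and set equal to N: all terms match, so h'(y) = 0 and h is a constant absorbed into C.
General solution: -x^3y - 2xy - 3x^3 + x^2y = C.


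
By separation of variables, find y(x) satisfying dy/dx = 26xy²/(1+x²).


Separate: dy/y² = 26x/(1+x²) dx.
Integrate LHS: ∫ dy/y² = -1/y.
Integrate RHS via u = 1+x²: 13ln(1+x²) + C.
Result: -1/y = 13ln(1+x²) + C.


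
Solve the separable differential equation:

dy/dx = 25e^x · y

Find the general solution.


Separate variables: dy/y = 25e^x dx.
Integrate: ln|y| = 25e^x + C₀.
Exponentiate: y = Ce^(25e^x).


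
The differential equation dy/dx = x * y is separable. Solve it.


Separate variables: dy/y = x dx.
Integrate: ln|y| = (1/2)x^2 + C₀.
Exponentiate: y = Ce^((1/2)x^2).


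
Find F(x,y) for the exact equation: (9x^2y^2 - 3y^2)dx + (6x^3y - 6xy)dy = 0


Check exactness: ∂M/∂y = 18x^2y - 6y and ∂N/∂x = 18x^2y - 6y; equal, so the equation is exact.
Integrate M with respect to x (treating y as constant): ∫M dx = 3x^3y^2 - 3xy^2 + h(y).
Differentiate w.r.t. y and set equal to N: all terms match, so h'(y) = 0 and h is a constant absorbed into C.
General solution: 3x^3y^2 - 3xy^2 = C.


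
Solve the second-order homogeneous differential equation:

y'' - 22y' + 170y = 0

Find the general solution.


Characteristic equation: r² - 22r + 170 = 0.
Discriminant is negative; roots r = 11 ± 7i (complex conjugate pair).
General solution uses e^(α x)(C₁ cos(β x) + C₂ sin(β x)): y = e^(11x)(C₁cos(7x) + C₂sin(7x)).


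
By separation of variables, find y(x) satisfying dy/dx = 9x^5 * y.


Separate variables: dy/y = 9x^5 dx.
Integrate: ln|y| = (3/2)x^6 + C₀.
Exponentiate: y = Ce^((3/2)x^6).


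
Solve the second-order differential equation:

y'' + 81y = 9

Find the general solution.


Homogeneous part: r² + 81 = 0 ⇒ r = ±9i, so y_h = C₁cos(9x) + C₂sin(9x).
Try constant y_p = A; plug in: 81A = 9 ⇒ A = 1/9.
General solution: y = C₁cos(9x) + C₂sin(9x) + 1/9.


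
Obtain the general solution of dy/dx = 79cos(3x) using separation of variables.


g(y) = 1, so integrate directly: y = ∫ 79cos(3x) dx = (79/3)sin(3x) + C.


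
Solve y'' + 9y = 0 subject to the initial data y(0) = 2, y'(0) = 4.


Characteristic roots of r² + 9 = 0 are ±3i, so y = C₁cos(3x) + C₂sin(3x).
Apply y(0) = 2: C₁ = 2. Differentiate and apply y'(0) = 4: 3·C₂ = 4, so C₂ = 4/3.
Particular solution: y = 2cos(3x) + (4/3)sin(3x).


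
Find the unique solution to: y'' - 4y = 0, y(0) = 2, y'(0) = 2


Characteristic roots of r² - 4 = 0 are 2, -2.
General solution y = c₁ e^(2x) + c₂ e^(-2x).
Apply y(0) = 2: c₁ + c₂ = 2. Apply y'(0) = 2: 2 c₁ - 2 c₂ = 2.
Solve: c₁ = 3/2, c₂ = 1/2.
Particular solution: y = (3/2)e^(2x) + (1/2)e^(-2x).


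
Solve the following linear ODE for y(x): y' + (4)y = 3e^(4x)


P(x) = 4 ⇒ μ = e^(4x).
(μ y)' = 3e^(8x) ⇒ μ y = (3/8)e^(8x) + C.
Divide by μ: y = (3/8)e^(4x) + Ce^(-4x).


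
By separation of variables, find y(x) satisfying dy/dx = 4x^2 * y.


Separate variables: dy/y = 4x^2 dx.
Integrate: ln|y| = (4/3)x^3 + C₀.
Exponentiate: y = Ce^((4/3)x^3).


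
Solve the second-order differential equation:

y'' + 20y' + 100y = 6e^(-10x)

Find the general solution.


Characteristic polynomial (r + 10)² = 0; repeated root r = -10.
y_h = (C₁ + C₂x)e^(-10x). Forcing matches the repeated root (resonance), so try y_p = Ax² e^(-10x).
Substitute and solve for A: 2A = 6, so A = 3.
General solution: y = (C₁ + C₂x + 3x²)e^(-10x).


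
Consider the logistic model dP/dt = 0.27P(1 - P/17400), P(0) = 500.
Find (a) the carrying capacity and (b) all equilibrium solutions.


Logistic ODE dP/dt = 0.27P(1 - P/17400) has equilibria where dP/dt = 0, i.e. P = 0 or P = 17400.
The coefficient (1 - P/K) = 0 when P = K, identifying K = 17400 as the carrying capacity.
(a) K = 17400; (b) equilibria P = 0 and P = 17400.


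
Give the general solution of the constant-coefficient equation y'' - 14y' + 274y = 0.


Characteristic equation: r² - 14r + 274 = 0.
Discriminant is negative; roots r = 7 ± 15i (complex conjugate pair).
General solution uses e^(α x)(C₁ cos(β x) + C₂ sin(β x)): y = e^(7x)(C₁cos(15x) + C₂sin(15x)).


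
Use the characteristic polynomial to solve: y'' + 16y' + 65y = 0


Characteristic equation: r² + 16r + 65 = 0.
Discriminant is negative; roots r = -8 ± 1i (complex conjugate pair).
General solution uses e^(α x)(C₁ cos(β x) + C₂ sin(β x)): y = e^(-8x)(C₁cos(x) + C₂sin(x)).


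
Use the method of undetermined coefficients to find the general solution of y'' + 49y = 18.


Homogeneous part: r² + 49 = 0 ⇒ r = ±7i, so y_h = C₁cos(7x) + C₂sin(7x).
Try constant y_p = A; plug in: 49A = 18 ⇒ A = 18/49.
General solution: y = C₁cos(7x) + C₂sin(7x) + 18/49.


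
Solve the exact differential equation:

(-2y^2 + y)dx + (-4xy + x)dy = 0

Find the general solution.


Check exactness: ∂M/∂y = -4y + 1 and ∂N/∂x = -4y + 1; equal, so the equation is exact.
Integrate M with respect to x (treating y as constant): ∫M dx = -2xy^2 + xy + h(y).
Differentiate w.r.t. y and set equal to N: all terms match, so h'(y) = 0 and h is a constant absorbed into C.
General solution: -2xy^2 + xy = C.


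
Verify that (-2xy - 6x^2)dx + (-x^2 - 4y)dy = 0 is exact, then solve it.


Check exactness: ∂M/∂y = -2x and ∂N/∂x = -2x; equal, so the equation is exact.
Integrate M with respect to x (treating y as constant): ∫M dx = -x^2y - 2x^3 + h(y).
Differentiate w.r.t. y and set equal to N: the x-dependent terms already match, leaving h'(y) = -4y. Integrate: h(y) = -2y^2.
So F(x,y) = -x^2y - 2y^2 - 2x^3.
General solution: -x^2y - 2y^2 - 2x^3 = C.


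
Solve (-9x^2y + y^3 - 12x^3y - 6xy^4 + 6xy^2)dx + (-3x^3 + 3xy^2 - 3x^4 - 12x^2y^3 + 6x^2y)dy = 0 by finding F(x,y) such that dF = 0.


Check exactness: ∂M/∂y = -9x^2 + 3y^2 - 12x^3 - 24xy^3 + 12xy and ∂N/∂x = -9x^2 + 3y^2 - 12x^3 - 24xy^3 + 12xy; equal, so the equation is exact.
Integrate M with respect to x (treating y as constant): ∫M dx = -3x^3y + xy^3 - 3x^4y - 3x^2y^4 + 3x^2y^2 + h(y).
Differentiate w.r.t. y and set equal to N: all terms match, so h'(y) = 0 and h is a constant absorbed into C.
General solution: -3x^3y + xy^3 - 3x^4y - 3x^2y^4 + 3x^2y^2 = C.


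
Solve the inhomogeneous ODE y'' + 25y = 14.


Homogeneous part: r² + 25 = 0 ⇒ r = ±5i, so y_h = C₁cos(5x) + C₂sin(5x).
Try constant y_p = A; plug in: 25A = 14 ⇒ A = 14/25.
General solution: y = C₁cos(5x) + C₂sin(5x) + 14/25.


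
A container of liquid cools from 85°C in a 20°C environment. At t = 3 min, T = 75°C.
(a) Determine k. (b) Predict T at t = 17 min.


Newton's law: T(t) = T_a + (T₀ - T_a)e^(-kt).
(a) Use T(3) = 75: (75 - 20)/(85 - 20) = e^(-k·3), so k = -ln(0.846)/3 ≈ 0.0557.
(b) Apply k to t = 17: T(17) = 20 + (65)e^(-0.947) ≈ 45.2°C.


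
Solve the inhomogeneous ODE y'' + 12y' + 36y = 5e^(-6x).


Characteristic polynomial (r + 6)² = 0; repeated root r = -6.
y_h = (C₁ + C₂x)e^(-6x). Forcing matches the repeated root (resonance), so try y_p = Ax² e^(-6x).
Substitute and solve for A: 2A = 5, so A = 5/2.
General solution: y = (C₁ + C₂x + (5/2)x²)e^(-6x).


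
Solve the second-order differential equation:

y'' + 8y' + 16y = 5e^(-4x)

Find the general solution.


Characteristic polynomial (r + 4)² = 0; repeated root r = -4.
y_h = (C₁ + C₂x)e^(-4x). Forcing matches the repeated root (resonance), so try y_p = Ax² e^(-4x).
Substitute and solve for A: 2A = 5, so A = 5/2.
General solution: y = (C₁ + C₂x + (5/2)x²)e^(-4x).


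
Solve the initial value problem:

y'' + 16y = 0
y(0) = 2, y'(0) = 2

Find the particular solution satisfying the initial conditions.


Characteristic roots of r² + 16 = 0 are ±4i, so y = C₁cos(4x) + C₂sin(4x).
Apply y(0) = 2: C₁ = 2. Differentiate and apply y'(0) = 2: 4·C₂ = 2, so C₂ = 1/2.
Particular solution: y = 2cos(4x) + (1/2)sin(4x).


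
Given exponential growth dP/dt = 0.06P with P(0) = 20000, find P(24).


The ODE dP/dt = 0.06P has solution P(t) = P(0)e^(0.06t).
Substitute P(0) = 20000 and t = 24: P(24) = 20000 e^(1.44) ≈ 84414.


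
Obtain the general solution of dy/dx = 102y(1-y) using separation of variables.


Separate: dy/[y(1-y)] = 102 dx.
Partial fractions: 1/[y(1-y)] = 1/y + 1/(1-y).
Integrate: ln|y/(1-y)| = 102x + C₀.
Solve for y: y = 1/(1 + Ce^(-102x)).


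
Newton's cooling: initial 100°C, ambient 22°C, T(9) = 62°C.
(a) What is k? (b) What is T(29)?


Newton's law: T(t) = T_a + (T₀ - T_a)e^(-kt).
(a) Use T(9) = 62: (62 - 22)/(100 - 22) = e^(-k·9), so k = -ln(0.513)/9 ≈ 0.0742.
(b) Apply k to t = 29: T(29) = 22 + (78)e^(-2.152) ≈ 31.1°C.


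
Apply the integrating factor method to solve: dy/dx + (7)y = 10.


P(x) = 7, Q(x) = 10; integrating factor μ = e^(7x).
(μ y)' = 10e^(7x) ⇒ μ y = (10/7)e^(7x) + C.
Divide by μ: y = 10/7 + Ce^(-7x).


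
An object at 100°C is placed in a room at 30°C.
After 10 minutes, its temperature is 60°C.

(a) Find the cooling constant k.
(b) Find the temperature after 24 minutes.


Newton's law: T(t) = T_a + (T₀ - T_a)e^(-kt).
(a) Use T(10) = 60: (60 - 30)/(100 - 30) = e^(-k·10), so k = -ln(0.429)/10 ≈ 0.0847.
(b) Apply k to t = 24: T(24) = 30 + (70)e^(-2.034) ≈ 39.2°C.


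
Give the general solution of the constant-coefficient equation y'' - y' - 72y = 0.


Characteristic equation: r² - r - 72 = 0.
Factor: (r - 9)(r + 8) = 0 ⇒ r = 9, -8 (distinct real).
General solution: y = C₁e^(9x) + C₂e^(-8x).


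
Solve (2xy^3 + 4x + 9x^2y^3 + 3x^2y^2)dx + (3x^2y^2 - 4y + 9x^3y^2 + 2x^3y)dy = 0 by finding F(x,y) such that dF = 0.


Check exactness: ∂M/∂y = 6xy^2 + 27x^2y^2 + 6x^2y and ∂N/∂x = 6xy^2 + 27x^2y^2 + 6x^2y; equal, so the equation is exact.
Integrate M with respect to x (treating y as constant): ∫M dx = x^2y^3 + 2x^2 + 3x^3y^3 + x^3y^2 + h(y).
Differentiate w.r.t. y and set equal to N: the x-dependent terms already match, leaving h'(y) = -4y. Integrate: h(y) = -2y^2.
So F(x,y) = x^2y^3 + 2x^2 - 2y^2 + 3x^3y^3 + x^3y^2.
General solution: x^2y^3 + 2x^2 - 2y^2 + 3x^3y^3 + x^3y^2 = C.


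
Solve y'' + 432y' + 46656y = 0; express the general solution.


Characteristic equation: r² + 432r + 46656 = 0, i.e. (r + 216)² = 0.
Repeated root r = -216; include an x factor for the second linearly independent solution.
General solution: y = (C₁ + C₂x)e^(-216x).


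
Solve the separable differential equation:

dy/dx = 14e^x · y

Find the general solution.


Separate variables: dy/y = 14e^x dx.
Integrate: ln|y| = 14e^x + C₀.
Exponentiate: y = Ce^(14e^x).


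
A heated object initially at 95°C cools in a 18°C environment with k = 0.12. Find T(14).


Newton's law: dT/dt = -k(T - T_a) has solution T(t) = T_a + (T₀ - T_a)e^(-kt).
Plug in T_a = 18, T₀ = 95, k = 0.12, t = 14: T(14) = 18 + (77)e^(-1.68) ≈ 32.4°C.


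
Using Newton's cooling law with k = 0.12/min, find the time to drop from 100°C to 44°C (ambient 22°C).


From T(t) = T_a + (T₀ - T_a)e^(-kt), set T(t) = 44:
(44 - 22) / (100 - 22) = e^(-0.12t), so t = -ln(0.282)/0.12 ≈ 10.5 minutes.


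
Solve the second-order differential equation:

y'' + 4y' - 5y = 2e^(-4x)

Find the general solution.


Characteristic roots of r² + 4r - 5 = 0 are 1, -5.
y_h = C₁e^(x) + C₂e^(-5x).
Forcing exponent -4 is not a characteristic root; try y_p = Ae^(-4x).
Substitute: A·(16 + (4)·-4 + (-5)) = A·-5 = 2, so A = -2/5.
General solution: y = C₁e^(x) + C₂e^(-5x) - (2/5)e^(-4x).


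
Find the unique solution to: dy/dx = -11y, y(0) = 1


General solution of y' = -11y is y = Ce^(-11x).
Apply y(0) = 1: C = 1.
Particular solution: y = e^(-11x).


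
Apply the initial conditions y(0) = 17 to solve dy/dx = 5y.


General solution of y' = 5y is y = Ce^(5x).
Apply y(0) = 17: C = 17.
Particular solution: y = 17e^(5x).


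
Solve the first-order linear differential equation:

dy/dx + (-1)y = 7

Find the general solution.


P(x) = -1 ⇒ μ = e^(-x).
(μ y)' = 7e^(-x) ⇒ μ y = -7e^(-x) + C.
Divide by μ: y = -7 + Ce^(x).


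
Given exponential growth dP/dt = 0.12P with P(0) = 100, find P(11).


The ODE dP/dt = 0.12P has solution P(t) = P(0)e^(0.12t).
Substitute P(0) = 100 and t = 11: P(11) = 100 e^(1.32) ≈ 374.


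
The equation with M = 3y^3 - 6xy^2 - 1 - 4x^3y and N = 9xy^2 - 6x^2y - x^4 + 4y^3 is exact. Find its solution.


Check exactness: ∂M/∂y = 9y^2 - 12xy - 4x^3 and ∂N/∂x = 9y^2 - 12xy - 4x^3; equal, so the equation is exact.
Integrate M with respect to x (treating y as constant): ∫M dx = 3xy^3 - 3x^2y^2 - x - x^4y + h(y).
Differentiate w.r.t. y and set equal to N: the x-dependent terms already match, leaving h'(y) = 4y^3. Integrate: h(y) = y^4.
So F(x,y) = 3xy^3 - 3x^2y^2 - x - x^4y + y^4.
General solution: 3xy^3 - 3x^2y^2 - x - x^4y + y^4 = C.


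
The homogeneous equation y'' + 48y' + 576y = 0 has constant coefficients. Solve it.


Characteristic equation: r² + 48r + 576 = 0, i.e. (r + 24)² = 0.
Repeated root r = -24; include an x factor for the second linearly independent solution.
General solution: y = (C₁ + C₂x)e^(-24x).


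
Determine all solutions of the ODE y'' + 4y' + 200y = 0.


Characteristic equation: r² + 4r + 200 = 0.
Discriminant is negative; roots r = -2 ± 14i (complex conjugate pair).
General solution uses e^(α x)(C₁ cos(β x) + C₂ sin(β x)): y = e^(-2x)(C₁cos(14x) + C₂sin(14x)).


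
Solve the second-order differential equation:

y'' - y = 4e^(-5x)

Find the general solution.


Characteristic roots of r² - 1 = 0 are 1, -1.
y_h = C₁e^(x) + C₂e^(-x).
Forcing exponent -5 is not a characteristic root; try y_p = Ae^(-5x).
Substitute: A·(25 + (0)·-5 + (-1)) = A·24 = 4, so A = 1/6.
General solution: y = C₁e^(x) + C₂e^(-x) + (1/6)e^(-5x).


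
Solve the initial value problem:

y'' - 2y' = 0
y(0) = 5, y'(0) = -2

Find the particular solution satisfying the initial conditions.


Characteristic roots of r² - 2r = 0 are 0, 2.
General solution y = c₁ + c₂ e^(2x).
Apply y(0) = 5: c₁ + c₂ = 5. Apply y'(0) = -2: 0 c₁ + 2 c₂ = -2.
Solve: c₁ = 6, c₂ = -1.
Particular solution: y = 6 - e^(2x).


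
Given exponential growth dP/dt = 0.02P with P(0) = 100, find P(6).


The ODE dP/dt = 0.02P has solution P(t) = P(0)e^(0.02t).
Substitute P(0) = 100 and t = 6: P(6) = 100 e^(0.12) ≈ 113.


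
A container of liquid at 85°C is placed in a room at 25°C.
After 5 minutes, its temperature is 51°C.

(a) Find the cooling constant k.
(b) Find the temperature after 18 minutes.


Newton's law: T(t) = T_a + (T₀ - T_a)e^(-kt).
(a) Use T(5) = 51: (51 - 25)/(85 - 25) = e^(-k·5), so k = -ln(0.433)/5 ≈ 0.1672.
(b) Apply k to t = 18: T(18) = 25 + (60)e^(-3.010) ≈ 28.0°C.


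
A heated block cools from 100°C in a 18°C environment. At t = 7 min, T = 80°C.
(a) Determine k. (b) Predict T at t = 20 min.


Newton's law: T(t) = T_a + (T₀ - T_a)e^(-kt).
(a) Use T(7) = 80: (80 - 18)/(100 - 18) = e^(-k·7), so k = -ln(0.756)/7 ≈ 0.0399.
(b) Apply k to t = 20: T(20) = 18 + (82)e^(-0.799) ≈ 54.9°C.


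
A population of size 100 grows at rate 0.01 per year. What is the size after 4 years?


The ODE dP/dt = 0.01P has solution P(t) = P(0)e^(0.01t).
Substitute P(0) = 100 and t = 4: P(4) = 100 e^(0.04) ≈ 104.


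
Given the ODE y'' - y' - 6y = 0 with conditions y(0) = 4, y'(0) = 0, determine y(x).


Characteristic roots of r² - r - 6 = 0 are -2, 3.
General solution y = c₁ e^(-2x) + c₂ e^(3x).
Apply y(0) = 4: c₁ + c₂ = 4. Apply y'(0) = 0: -2 c₁ + 3 c₂ = 0.
Solve: c₁ = 12/5, c₂ = 8/5.
Particular solution: y = (12/5)e^(-2x) + (8/5)e^(3x).


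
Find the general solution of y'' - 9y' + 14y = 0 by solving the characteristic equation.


Characteristic equation: r² - 9r + 14 = 0.
Factor: (r - 7)(r - 2) = 0 ⇒ r = 7, 2 (distinct real).
General solution: y = C₁e^(7x) + C₂e^(2x).


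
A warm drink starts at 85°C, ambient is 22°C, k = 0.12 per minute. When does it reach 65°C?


From T(t) = T_a + (T₀ - T_a)e^(-kt), set T(t) = 65:
(65 - 22) / (85 - 22) = e^(-0.12t), so t = -ln(0.683)/0.12 ≈ 3.2 minutes.


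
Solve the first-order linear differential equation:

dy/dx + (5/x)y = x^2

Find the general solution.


P(x) = 5/x ⇒ μ = x^5.
(x^5 y)' = x^7 ⇒ x^5 y = x^8/(8) + C.
Solve for y: y = (1/8)x^3 + C/x^5.


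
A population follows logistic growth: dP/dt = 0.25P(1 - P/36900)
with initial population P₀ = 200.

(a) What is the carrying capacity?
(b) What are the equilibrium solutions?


Logistic ODE dP/dt = 0.25P(1 - P/36900) has equilibria where dP/dt = 0, i.e. P = 0 or P = 36900.
The coefficient (1 - P/K) = 0 when P = K, identifying K = 36900 as the carrying capacity.
(a) K = 36900; (b) equilibria P = 0 and P = 36900.


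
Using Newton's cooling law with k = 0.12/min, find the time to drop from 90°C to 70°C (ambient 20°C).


From T(t) = T_a + (T₀ - T_a)e^(-kt), set T(t) = 70:
(70 - 20) / (90 - 20) = e^(-0.12t), so t = -ln(0.714)/0.12 ≈ 2.8 minutes.


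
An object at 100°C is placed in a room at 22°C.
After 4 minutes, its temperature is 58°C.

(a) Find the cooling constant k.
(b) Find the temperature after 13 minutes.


Newton's law: T(t) = T_a + (T₀ - T_a)e^(-kt).
(a) Use T(4) = 58: (58 - 22)/(100 - 22) = e^(-k·4), so k = -ln(0.462)/4 ≈ 0.1933.
(b) Apply k to t = 13: T(13) = 22 + (78)e^(-2.513) ≈ 28.3°C.


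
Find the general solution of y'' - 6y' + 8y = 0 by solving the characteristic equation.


Characteristic equation: r² - 6r + 8 = 0.
Factor: (r - 2)(r - 4) = 0 ⇒ r = 2, 4 (distinct real).
General solution: y = C₁e^(2x) + C₂e^(4x).


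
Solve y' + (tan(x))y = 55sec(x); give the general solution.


P(x) = tan(x) ⇒ μ = e^(∫tan(x)dx) = sec(x).
(sec(x) y)' = 55sec²(x) ⇒ sec(x) y = 55tan(x) + C.
Multiply by cos(x): y = 55sin(x) + C·cos(x).


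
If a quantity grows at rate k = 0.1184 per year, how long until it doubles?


Exponential growth: P(t) = P₀ e^(0.1184t). Set P(t)/P₀ = 2: e^(0.1184t) = 2.
Solve: t = ln(2)/0.1184 ≈ 5.85 years.


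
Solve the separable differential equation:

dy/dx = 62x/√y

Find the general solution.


Separate: √y dy = 62x dx.
Integrate: (2/3)y^(3/2) = 31x² + C.


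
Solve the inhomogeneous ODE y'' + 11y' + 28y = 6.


Characteristic roots of r² + 11r + 28 = 0 are -7, -4.
y_h = C₁e^(-7x) + C₂e^(-4x).
Constant forcing; try y_p = A. Then 28A = 6 ⇒ A = 3/14.
General solution: y = C₁e^(-7x) + C₂e^(-4x) + 3/14.


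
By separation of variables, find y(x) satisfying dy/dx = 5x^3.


Integrate both sides with respect to x: y = ∫ 5x^3 dx = (5/4)x^4 + C.


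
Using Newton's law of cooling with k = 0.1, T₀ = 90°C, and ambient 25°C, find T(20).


Newton's law: dT/dt = -k(T - T_a) has solution T(t) = T_a + (T₀ - T_a)e^(-kt).
Plug in T_a = 25, T₀ = 90, k = 0.1, t = 20: T(20) = 25 + (65)e^(-2.00) ≈ 33.8°C.


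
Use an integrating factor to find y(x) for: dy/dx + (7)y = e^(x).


P(x) = 7 ⇒ μ = e^(7x).
(μ y)' = e^(8x) ⇒ μ y = e^(8x)/8 + C.
Divide by μ: y = (1/8)e^(x) + Ce^(-7x).


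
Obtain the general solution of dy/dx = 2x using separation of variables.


Integrate both sides with respect to x: y = ∫ 2x dx = x^2 + C.


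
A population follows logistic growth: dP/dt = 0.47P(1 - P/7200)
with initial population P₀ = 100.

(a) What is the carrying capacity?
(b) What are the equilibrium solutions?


Logistic ODE dP/dt = 0.47P(1 - P/7200) has equilibria where dP/dt = 0, i.e. P = 0 or P = 7200.
The coefficient (1 - P/K) = 0 when P = K, identifying K = 7200 as the carrying capacity.
(a) K = 7200; (b) equilibria P = 0 and P = 7200.


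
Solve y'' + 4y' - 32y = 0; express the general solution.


Characteristic equation: r² + 4r - 32 = 0.
Factor: (r + 8)(r - 4) = 0 ⇒ r = -8, 4 (distinct real).
General solution: y = C₁e^(-8x) + C₂e^(4x).


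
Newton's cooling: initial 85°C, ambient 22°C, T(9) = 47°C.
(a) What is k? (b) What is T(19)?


Newton's law: T(t) = T_a + (T₀ - T_a)e^(-kt).
(a) Use T(9) = 47: (47 - 22)/(85 - 22) = e^(-k·9), so k = -ln(0.397)/9 ≈ 0.1027.
(b) Apply k to t = 19: T(19) = 22 + (63)e^(-1.951) ≈ 31.0°C.


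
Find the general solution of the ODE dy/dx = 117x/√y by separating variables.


Separate: √y dy = 117x dx.
Integrate: (2/3)y^(3/2) = (117/2)x² + C.


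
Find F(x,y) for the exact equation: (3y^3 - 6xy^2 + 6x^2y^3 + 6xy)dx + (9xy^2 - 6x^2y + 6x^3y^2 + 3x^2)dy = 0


Check exactness: ∂M/∂y = 9y^2 - 12xy + 18x^2y^2 + 6x and ∂N/∂x = 9y^2 - 12xy + 18x^2y^2 + 6x; equal, so the equation is exact.
Integrate M with respect to x (treating y as constant): ∫M dx = 3xy^3 - 3x^2y^2 + 2x^3y^3 + 3x^2y + h(y).
Differentiate w.r.t. y and set equal to N: all terms match, so h'(y) = 0 and h is a constant absorbed into C.
General solution: 3xy^3 - 3x^2y^2 + 2x^3y^3 + 3x^2y = C.


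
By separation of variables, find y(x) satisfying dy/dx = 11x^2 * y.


Separate variables: dy/y = 11x^2 dx.
Integrate: ln|y| = (11/3)x^3 + C₀.
Exponentiate: y = Ce^((11/3)x^3).


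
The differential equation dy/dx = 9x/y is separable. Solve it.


Separate variables: y dy = 9x dx.
Integrate both sides: y²/2 = (9/2)x^2 + C₀.
Multiply by 2: y² = 9x^2 + C.


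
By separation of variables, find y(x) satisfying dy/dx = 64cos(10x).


g(y) = 1, so integrate directly: y = ∫ 64cos(10x) dx = (32/5)sin(10x) + C.


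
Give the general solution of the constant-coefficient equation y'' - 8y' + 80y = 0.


Characteristic equation: r² - 8r + 80 = 0.
Discriminant is negative; roots r = 4 ± 8i (complex conjugate pair).
General solution uses e^(α x)(C₁ cos(β x) + C₂ sin(β x)): y = e^(4x)(C₁cos(8x) + C₂sin(8x)).


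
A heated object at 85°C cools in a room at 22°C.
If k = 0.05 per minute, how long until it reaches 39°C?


From T(t) = T_a + (T₀ - T_a)e^(-kt), set T(t) = 39:
(39 - 22) / (85 - 22) = e^(-0.05t), so t = -ln(0.270)/0.05 ≈ 26.2 minutes.


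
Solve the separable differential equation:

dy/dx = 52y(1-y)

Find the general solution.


Separate: dy/[y(1-y)] = 52 dx.
Partial fractions: 1/[y(1-y)] = 1/y + 1/(1-y).
Integrate: ln|y/(1-y)| = 52x + C₀.
Solve for y: y = 1/(1 + Ce^(-52x)).


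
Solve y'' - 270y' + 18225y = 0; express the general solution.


Characteristic equation: r² - 270r + 18225 = 0, i.e. (r - 135)² = 0.
Repeated root r = 135; include an x factor for the second linearly independent solution.
General solution: y = (C₁ + C₂x)e^(135x).


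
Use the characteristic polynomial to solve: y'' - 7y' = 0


Characteristic equation: r² - 7r = 0.
Factor: (r - 0)(r - 7) = 0 ⇒ r = 0, 7 (distinct real).
General solution: y = C₁ + C₂e^(7x).


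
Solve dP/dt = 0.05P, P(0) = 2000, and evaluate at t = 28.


The ODE dP/dt = 0.05P has solution P(t) = P(0)e^(0.05t).
Substitute P(0) = 2000 and t = 28: P(28) = 2000 e^(1.40) ≈ 8110.


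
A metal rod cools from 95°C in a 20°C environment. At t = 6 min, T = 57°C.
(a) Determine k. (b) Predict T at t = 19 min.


Newton's law: T(t) = T_a + (T₀ - T_a)e^(-kt).
(a) Use T(6) = 57: (57 - 20)/(95 - 20) = e^(-k·6), so k = -ln(0.493)/6 ≈ 0.1178.
(b) Apply k to t = 19: T(19) = 20 + (75)e^(-2.237) ≈ 28.0°C.


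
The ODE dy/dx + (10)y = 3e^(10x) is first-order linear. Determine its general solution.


P(x) = 10 ⇒ μ = e^(10x).
(μ y)' = 3e^(20x) ⇒ μ y = (3/20)e^(20x) + C.
Divide by μ: y = (3/20)e^(10x) + Ce^(-10x).


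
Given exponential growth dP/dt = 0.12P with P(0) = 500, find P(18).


The ODE dP/dt = 0.12P has solution P(t) = P(0)e^(0.12t).
Substitute P(0) = 500 and t = 18: P(18) = 500 e^(2.16) ≈ 4336.


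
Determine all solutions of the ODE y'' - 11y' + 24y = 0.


Characteristic equation: r² - 11r + 24 = 0.
Factor: (r - 3)(r - 8) = 0 ⇒ r = 3, 8 (distinct real).
General solution: y = C₁e^(3x) + C₂e^(8x).


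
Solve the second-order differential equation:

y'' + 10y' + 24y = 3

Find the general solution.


Characteristic roots of r² + 10r + 24 = 0 are -4, -6.
y_h = C₁e^(-4x) + C₂e^(-6x).
Constant forcing; try y_p = A. Then 24A = 3 ⇒ A = 1/8.
General solution: y = C₁e^(-4x) + C₂e^(-6x) + 1/8.


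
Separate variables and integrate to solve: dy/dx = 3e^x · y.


Separate variables: dy/y = 3e^x dx.
Integrate: ln|y| = 3e^x + C₀.
Exponentiate: y = Ce^(3e^x).


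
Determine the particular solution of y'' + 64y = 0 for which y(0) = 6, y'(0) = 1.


Characteristic roots of r² + 64 = 0 are ±8i, so y = C₁cos(8x) + C₂sin(8x).
Apply y(0) = 6: C₁ = 6. Differentiate and apply y'(0) = 1: 8·C₂ = 1, so C₂ = 1/8.
Particular solution: y = 6cos(8x) + (1/8)sin(8x).


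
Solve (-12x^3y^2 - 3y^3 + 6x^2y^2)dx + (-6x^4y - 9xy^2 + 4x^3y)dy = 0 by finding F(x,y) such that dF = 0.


Check exactness: ∂M/∂y = -24x^3y - 9y^2 + 12x^2y and ∂N/∂x = -24x^3y - 9y^2 + 12x^2y; equal, so the equation is exact.
Integrate M with respect to x (treating y as constant): ∫M dx = -3x^4y^2 - 3xy^3 + 2x^3y^2 + h(y).
Differentiate w.r.t. y and set equal to N: all terms match, so h'(y) = 0 and h is a constant absorbed into C.
General solution: -3x^4y^2 - 3xy^3 + 2x^3y^2 = C.


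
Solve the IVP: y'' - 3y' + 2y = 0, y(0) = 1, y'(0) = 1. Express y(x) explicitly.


Characteristic roots of r² - 3r + 2 = 0 are 2, 1.
General solution y = c₁ e^(2x) + c₂ e^(x).
Apply y(0) = 1: c₁ + c₂ = 1. Apply y'(0) = 1: 2 c₁ + 1 c₂ = 1.
Solve: c₁ = 0, c₂ = 1.
Particular solution: y = 0e^(2x) + e^(x).


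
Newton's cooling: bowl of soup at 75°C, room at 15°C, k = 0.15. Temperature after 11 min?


Newton's law: dT/dt = -k(T - T_a) has solution T(t) = T_a + (T₀ - T_a)e^(-kt).
Plug in T_a = 15, T₀ = 75, k = 0.15, t = 11: T(11) = 15 + (60)e^(-1.65) ≈ 26.5°C.


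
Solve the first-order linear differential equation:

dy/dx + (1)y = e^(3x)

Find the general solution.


P(x) = 1 ⇒ μ = e^(x).
(μ y)' = e^(4x) ⇒ μ y = e^(4x)/4 + C.
Divide by μ: y = (1/4)e^(3x) + Ce^(-x).


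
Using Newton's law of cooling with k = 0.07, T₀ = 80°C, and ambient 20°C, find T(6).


Newton's law: dT/dt = -k(T - T_a) has solution T(t) = T_a + (T₀ - T_a)e^(-kt).
Plug in T_a = 20, T₀ = 80, k = 0.07, t = 6: T(6) = 20 + (60)e^(-0.42) ≈ 59.4°C.


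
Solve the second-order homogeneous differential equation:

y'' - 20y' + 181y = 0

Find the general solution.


Characteristic equation: r² - 20r + 181 = 0.
Discriminant is negative; roots r = 10 ± 9i (complex conjugate pair).
General solution uses e^(α x)(C₁ cos(β x) + C₂ sin(β x)): y = e^(10x)(C₁cos(9x) + C₂sin(9x)).


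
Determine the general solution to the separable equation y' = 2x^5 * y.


Separate variables: dy/y = 2x^5 dx.
Integrate: ln|y| = (1/3)x^6 + C₀.
Exponentiate: y = Ce^((1/3)x^6).


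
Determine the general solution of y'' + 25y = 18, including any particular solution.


Homogeneous part: r² + 25 = 0 ⇒ r = ±5i, so y_h = C₁cos(5x) + C₂sin(5x).
Try constant y_p = A; plug in: 25A = 18 ⇒ A = 18/25.
General solution: y = C₁cos(5x) + C₂sin(5x) + 18/25.


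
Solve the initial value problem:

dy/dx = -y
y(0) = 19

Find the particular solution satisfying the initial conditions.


General solution of y' = -y is y = Ce^(-x).
Apply y(0) = 19: C = 19.
Particular solution: y = 19e^(-x).


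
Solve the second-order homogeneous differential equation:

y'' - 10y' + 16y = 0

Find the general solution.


Characteristic equation: r² - 10r + 16 = 0.
Factor: (r - 2)(r - 8) = 0 ⇒ r = 2, 8 (distinct real).
General solution: y = C₁e^(2x) + C₂e^(8x).


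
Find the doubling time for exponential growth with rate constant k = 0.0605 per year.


Exponential growth: P(t) = P₀ e^(0.0605t). Set P(t)/P₀ = 2: e^(0.0605t) = 2.
Solve: t = ln(2)/0.0605 ≈ 11.46 years.


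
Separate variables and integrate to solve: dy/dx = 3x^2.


Integrate both sides with respect to x: y = ∫ 3x^2 dx = x^3 + C.


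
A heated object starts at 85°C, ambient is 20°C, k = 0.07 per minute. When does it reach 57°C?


From T(t) = T_a + (T₀ - T_a)e^(-kt), set T(t) = 57:
(57 - 20) / (85 - 20) = e^(-0.07t), so t = -ln(0.569)/0.07 ≈ 8.0 minutes.


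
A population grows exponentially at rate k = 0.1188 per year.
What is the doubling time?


Exponential growth: P(t) = P₀ e^(0.1188t). Set P(t)/P₀ = 2: e^(0.1188t) = 2.
Solve: t = ln(2)/0.1188 ≈ 5.83 years.


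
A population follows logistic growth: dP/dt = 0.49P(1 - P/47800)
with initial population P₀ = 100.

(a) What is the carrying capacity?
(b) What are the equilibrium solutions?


Logistic ODE dP/dt = 0.49P(1 - P/47800) has equilibria where dP/dt = 0, i.e. P = 0 or P = 47800.
The coefficient (1 - P/K) = 0 when P = K, identifying K = 47800 as the carrying capacity.
(a) K = 47800; (b) equilibria P = 0 and P = 47800.


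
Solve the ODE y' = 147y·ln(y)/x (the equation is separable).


Separate: dy/[y ln(y)] = 147 dx/x.
Substitute u = ln(y): du/u = 147 dx/x.
Integrate: ln|ln(y)| = 147ln|x| + C₀, hence ln(y) = C·x^147.


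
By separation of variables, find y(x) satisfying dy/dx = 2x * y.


Separate variables: dy/y = 2x dx.
Integrate: ln|y| = x^2 + C₀.
Exponentiate: y = Ce^(x^2).


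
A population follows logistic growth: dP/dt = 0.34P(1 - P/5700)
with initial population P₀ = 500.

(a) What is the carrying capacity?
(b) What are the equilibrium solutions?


Logistic ODE dP/dt = 0.34P(1 - P/5700) has equilibria where dP/dt = 0, i.e. P = 0 or P = 5700.
The coefficient (1 - P/K) = 0 when P = K, identifying K = 5700 as the carrying capacity.
(a) K = 5700; (b) equilibria P = 0 and P = 5700.


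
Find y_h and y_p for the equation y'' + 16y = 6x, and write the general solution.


Homogeneous: r² + 16 = 0 ⇒ r = ±4i, y_h = C₁cos(4x) + C₂sin(4x).
Polynomial forcing; try y_p = Ax + B. Then y_p'' + 16 y_p = 16(Ax + B) = 6x, so B = 0 and A = 3/8.
General solution: y = C₁cos(4x) + C₂sin(4x) + (3/8)x.


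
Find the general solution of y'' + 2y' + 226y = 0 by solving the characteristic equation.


Characteristic equation: r² + 2r + 226 = 0.
Discriminant is negative; roots r = -1 ± 15i (complex conjugate pair).
General solution uses e^(α x)(C₁ cos(β x) + C₂ sin(β x)): y = e^(-x)(C₁cos(15x) + C₂sin(15x)).


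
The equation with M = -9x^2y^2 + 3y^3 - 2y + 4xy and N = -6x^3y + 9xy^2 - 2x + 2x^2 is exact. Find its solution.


Check exactness: ∂M/∂y = -18x^2y + 9y^2 - 2 + 4x and ∂N/∂x = -18x^2y + 9y^2 - 2 + 4x; equal, so the equation is exact.
Integrate M with respect to x (treating y as constant): ∫M dx = -3x^3y^2 + 3xy^3 - 2xy + 2x^2y + h(y).
Differentiate w.r.t. y and set equal to N: all terms match, so h'(y) = 0 and h is a constant absorbed into C.
General solution: -3x^3y^2 + 3xy^3 - 2xy + 2x^2y = C.


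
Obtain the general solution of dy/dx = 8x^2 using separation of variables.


Integrate both sides with respect to x: y = ∫ 8x^2 dx = (8/3)x^3 + C.


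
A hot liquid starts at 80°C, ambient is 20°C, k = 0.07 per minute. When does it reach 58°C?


From T(t) = T_a + (T₀ - T_a)e^(-kt), set T(t) = 58:
(58 - 20) / (80 - 20) = e^(-0.07t), so t = -ln(0.633)/0.07 ≈ 6.5 minutes.


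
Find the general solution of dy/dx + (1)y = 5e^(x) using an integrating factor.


P(x) = 1 ⇒ μ = e^(x).
(μ y)' = 5e^(2x) ⇒ μ y = (5/2)e^(2x) + C.
Divide by μ: y = (5/2)e^(x) + Ce^(-x).


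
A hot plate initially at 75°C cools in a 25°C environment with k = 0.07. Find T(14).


Newton's law: dT/dt = -k(T - T_a) has solution T(t) = T_a + (T₀ - T_a)e^(-kt).
Plug in T_a = 25, T₀ = 75, k = 0.07, t = 14: T(14) = 25 + (50)e^(-0.98) ≈ 43.8°C.


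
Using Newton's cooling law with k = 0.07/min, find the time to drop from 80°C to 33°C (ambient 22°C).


From T(t) = T_a + (T₀ - T_a)e^(-kt), set T(t) = 33:
(33 - 22) / (80 - 22) = e^(-0.07t), so t = -ln(0.190)/0.07 ≈ 23.8 minutes.


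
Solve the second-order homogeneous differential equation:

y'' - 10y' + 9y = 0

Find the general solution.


Characteristic equation: r² - 10r + 9 = 0.
Factor: (r - 1)(r - 9) = 0 ⇒ r = 1, 9 (distinct real).
General solution: y = C₁e^(x) + C₂e^(9x).


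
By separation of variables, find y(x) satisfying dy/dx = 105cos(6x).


g(y) = 1, so integrate directly: y = ∫ 105cos(6x) dx = (35/2)sin(6x) + C.


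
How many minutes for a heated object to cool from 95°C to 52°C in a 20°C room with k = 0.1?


From T(t) = T_a + (T₀ - T_a)e^(-kt), set T(t) = 52:
(52 - 20) / (95 - 20) = e^(-0.1t), so t = -ln(0.427)/0.1 ≈ 8.5 minutes.


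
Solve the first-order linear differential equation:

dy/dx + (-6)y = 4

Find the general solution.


P(x) = -6 ⇒ μ = e^(-6x).
(μ y)' = 4e^(-6x) ⇒ μ y = -(2/3)e^(-6x) + C.
Divide by μ: y = -2/3 + Ce^(6x).


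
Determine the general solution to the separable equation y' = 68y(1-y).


Separate: dy/[y(1-y)] = 68 dx.
Partial fractions: 1/[y(1-y)] = 1/y + 1/(1-y).
Integrate: ln|y/(1-y)| = 68x + C₀.
Solve for y: y = 1/(1 + Ce^(-68x)).


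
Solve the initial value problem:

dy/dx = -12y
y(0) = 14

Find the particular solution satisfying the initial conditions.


General solution of y' = -12y is y = Ce^(-12x).
Apply y(0) = 14: C = 14.
Particular solution: y = 14e^(-12x).


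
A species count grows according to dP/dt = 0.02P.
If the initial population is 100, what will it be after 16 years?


The ODE dP/dt = 0.02P has solution P(t) = P(0)e^(0.02t).
Substitute P(0) = 100 and t = 16: P(16) = 100 e^(0.32) ≈ 138.


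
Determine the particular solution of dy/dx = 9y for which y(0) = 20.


General solution of y' = 9y is y = Ce^(9x).
Apply y(0) = 20: C = 20.
Particular solution: y = 20e^(9x).


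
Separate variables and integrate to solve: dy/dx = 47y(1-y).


Separate: dy/[y(1-y)] = 47 dx.
Partial fractions: 1/[y(1-y)] = 1/y + 1/(1-y).
Integrate: ln|y/(1-y)| = 47x + C₀.
Solve for y: y = 1/(1 + Ce^(-47x)).


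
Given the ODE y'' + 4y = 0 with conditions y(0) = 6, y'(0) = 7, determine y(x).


Characteristic roots of r² + 4 = 0 are ±2i, so y = C₁cos(2x) + C₂sin(2x).
Apply y(0) = 6: C₁ = 6. Differentiate and apply y'(0) = 7: 2·C₂ = 7, so C₂ = 7/2.
Particular solution: y = 6cos(2x) + (7/2)sin(2x).


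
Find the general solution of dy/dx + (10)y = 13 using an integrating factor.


P(x) = 10, Q(x) = 13; integrating factor μ = e^(10x).
(μ y)' = 13e^(10x) ⇒ μ y = (13/10)e^(10x) + C.
Divide by μ: y = 13/10 + Ce^(-10x).


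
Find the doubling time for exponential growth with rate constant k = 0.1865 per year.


Exponential growth: P(t) = P₀ e^(0.1865t). Set P(t)/P₀ = 2: e^(0.1865t) = 2.
Solve: t = ln(2)/0.1865 ≈ 3.72 years.


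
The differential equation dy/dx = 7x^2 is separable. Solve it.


Integrate both sides with respect to x: y = ∫ 7x^2 dx = (7/3)x^3 + C.


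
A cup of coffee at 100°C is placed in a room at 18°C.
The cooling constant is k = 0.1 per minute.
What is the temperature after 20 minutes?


Newton's law: dT/dt = -k(T - T_a) has solution T(t) = T_a + (T₀ - T_a)e^(-kt).
Plug in T_a = 18, T₀ = 100, k = 0.1, t = 20: T(20) = 18 + (82)e^(-2.00) ≈ 29.1°C.


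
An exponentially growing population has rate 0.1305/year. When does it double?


Exponential growth: P(t) = P₀ e^(0.1305t). Set P(t)/P₀ = 2: e^(0.1305t) = 2.
Solve: t = ln(2)/0.1305 ≈ 5.31 years.


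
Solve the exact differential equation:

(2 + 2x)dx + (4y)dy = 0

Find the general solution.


Check exactness: ∂M/∂y = 0 and ∂N/∂x = 0; equal, so the equation is exact.
Integrate M with respect to x (treating y as constant): ∫M dx = 2x + x^2 + h(y).
Differentiate w.r.t. y and set equal to N: the x-dependent terms already match, leaving h'(y) = 4y. Integrate: h(y) = 2y^2.
So F(x,y) = 2y^2 + 2x + x^2.
General solution: 2y^2 + 2x + x^2 = C.


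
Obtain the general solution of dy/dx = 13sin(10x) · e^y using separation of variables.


Separate: e^(-y) dy = 13sin(10x) dx.
Integrate: -e^(-y) = -(13/10)cos(10x) + C₀.
Rearrange: e^(-y) = (13/10)cos(10x) + C.


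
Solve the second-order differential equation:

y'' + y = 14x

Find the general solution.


Homogeneous: r² + 1 = 0 ⇒ r = ±1i, y_h = C₁cos(x) + C₂sin(x).
Polynomial forcing; try y_p = Ax + B. Then y_p'' + 1 y_p = 1(Ax + B) = 14x, so B = 0 and A = 14.
General solution: y = C₁cos(x) + C₂sin(x) + 14x.


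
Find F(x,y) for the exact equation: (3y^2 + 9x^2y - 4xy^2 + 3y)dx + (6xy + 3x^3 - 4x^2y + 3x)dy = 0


Check exactness: ∂M/∂y = 6y + 9x^2 - 8xy + 3 and ∂N/∂x = 6y + 9x^2 - 8xy + 3; equal, so the equation is exact.
Integrate M with respect to x (treating y as constant): ∫M dx = 3xy^2 + 3x^3y - 2x^2y^2 + 3xy + h(y).
Differentiate w.r.t. y and set equal to N: all terms match, so h'(y) = 0 and h is a constant absorbed into C.
General solution: 3xy^2 + 3x^3y - 2x^2y^2 + 3xy = C.
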